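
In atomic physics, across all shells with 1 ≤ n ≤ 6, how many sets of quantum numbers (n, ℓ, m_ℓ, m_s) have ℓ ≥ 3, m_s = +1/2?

50

Per-shell orbital counts meeting the constraint:
n=4 → 7; n=5 → 16; n=6 → 27.
Orbitals: 7 + 16 + 27 = 50. With m_s fixed to +1/2 there is one state per orbital, so 50 states.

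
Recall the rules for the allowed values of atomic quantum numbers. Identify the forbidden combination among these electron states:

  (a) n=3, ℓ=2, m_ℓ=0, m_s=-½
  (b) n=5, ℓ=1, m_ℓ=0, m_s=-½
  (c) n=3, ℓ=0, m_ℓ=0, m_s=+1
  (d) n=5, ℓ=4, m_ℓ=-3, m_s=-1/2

(c)

(c) has m_s = +1, but an electron's spin must be ±1/2.
The remaining sets (a), (b), (d) satisfy all four rules.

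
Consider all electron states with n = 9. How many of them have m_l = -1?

Per l-value: l=1 → 1; l=2 → 1; l=3 → 1; l=4 → 1; l=5 → 1; l=6 → 1; l=7 → 1; l=8 → 1.
Orbitals: 1 + 1 + 1 + 1 + 1 + 1 + 1 + 1 = 8. Each orbital carries two spin states, so 8 × 2 = 16 states.

16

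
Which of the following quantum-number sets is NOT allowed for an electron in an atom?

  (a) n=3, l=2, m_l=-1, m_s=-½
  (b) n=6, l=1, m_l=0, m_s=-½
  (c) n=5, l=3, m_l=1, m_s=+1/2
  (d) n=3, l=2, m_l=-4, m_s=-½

(d)

(d) has |m_l| = 4 > l = 2, violating −l ≤ m_l ≤ l.
The remaining sets (a), (b), (c) satisfy all four rules.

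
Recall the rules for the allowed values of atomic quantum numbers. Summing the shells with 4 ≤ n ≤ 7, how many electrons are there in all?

252

Shell n has n² orbitals: 4²=16 + 5²=25 + 6²=36 + 7²=49 = 126 orbitals.
Two spin states per orbital: 2 × 126 = 252 electrons.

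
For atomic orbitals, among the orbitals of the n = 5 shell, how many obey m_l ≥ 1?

10

For n = 5, l ranges over 0 … 4.
Contributions: l=1 → 1; l=2 → 2; l=3 → 3; l=4 → 4.
Total orbitals: 1 + 2 + 3 + 4 = 10.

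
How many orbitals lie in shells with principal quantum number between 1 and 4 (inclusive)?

Shell n has n² orbitals: 1²=1 + 2²=4 + 3²=9 + 4²=16 = 30 orbitals.

30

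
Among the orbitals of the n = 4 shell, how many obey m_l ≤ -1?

6

For n = 4, l ranges over 0 … 3.
Per l-value: l=1 → 1; l=2 → 2; l=3 → 3.
Total orbitals: 1 + 2 + 3 = 6.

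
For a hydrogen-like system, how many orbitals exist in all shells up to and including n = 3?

14

Total orbitals = 1² + 2² + 3² = 14.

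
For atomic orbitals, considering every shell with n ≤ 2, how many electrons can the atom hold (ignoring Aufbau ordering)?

10

Total orbitals = 1² + 2² = 5. Doubling for spin gives 10 electrons.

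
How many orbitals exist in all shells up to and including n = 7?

140

Total orbitals = 1² + 2² + 3² + 4² + 5² + 6² + 7² = 140.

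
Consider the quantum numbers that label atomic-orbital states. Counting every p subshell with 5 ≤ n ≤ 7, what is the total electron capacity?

18

A p subshell (l = 1) exists for every n ≥ 2, so shells n = 5, 6, 7 each contribute one — 3 subshells.
Since each p subshell holds 2(2·1+1) = 6 electrons, the total is 3 × 6 = 18.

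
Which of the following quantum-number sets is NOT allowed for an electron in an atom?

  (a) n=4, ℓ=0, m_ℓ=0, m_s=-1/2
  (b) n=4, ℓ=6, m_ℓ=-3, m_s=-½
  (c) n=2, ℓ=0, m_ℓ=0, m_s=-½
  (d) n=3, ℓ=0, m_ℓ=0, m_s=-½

(b) has ℓ = 6 ≥ n = 4, violating 0 ≤ ℓ ≤ n−1.
The remaining sets (a), (c), (d) satisfy all four rules.

(b)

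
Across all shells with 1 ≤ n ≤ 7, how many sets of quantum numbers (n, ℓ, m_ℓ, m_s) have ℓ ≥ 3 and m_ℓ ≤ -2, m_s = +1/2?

30

For each n in the range, tally the orbitals obeying ℓ ≥ 3 and m_ℓ ≤ -2:
n=4 → 2; n=5 → 5; n=6 → 9; n=7 → 14.
Orbitals: 2 + 5 + 9 + 14 = 30. With m_s fixed to +1/2 there is one state per orbital, so 30 states.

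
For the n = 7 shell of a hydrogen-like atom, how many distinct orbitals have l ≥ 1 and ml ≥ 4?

6

For n = 7, l ranges over 0 … 6.
Per l-value: l=4 → 1; l=5 → 2; l=6 → 3.
Total orbitals: 1 + 2 + 3 = 6.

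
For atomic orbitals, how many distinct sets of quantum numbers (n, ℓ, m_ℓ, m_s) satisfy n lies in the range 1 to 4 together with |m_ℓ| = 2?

For each n in the range, tally the orbitals obeying |m_ℓ| = 2:
n=3 → 2; n=4 → 4.
Orbitals: 2 + 4 = 6. Including both spin states (m_s = ±1/2) gives 2 × 6 = 12 states.

12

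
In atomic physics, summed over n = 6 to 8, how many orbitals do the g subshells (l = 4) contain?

A g subshell (l = 4) exists for every n ≥ 5, so shells n = 6, 7, 8 each contribute one — 3 subshells.
Since each g subshell has 2·4+1 = 9 orbitals, the total is 3 × 9 = 27.

27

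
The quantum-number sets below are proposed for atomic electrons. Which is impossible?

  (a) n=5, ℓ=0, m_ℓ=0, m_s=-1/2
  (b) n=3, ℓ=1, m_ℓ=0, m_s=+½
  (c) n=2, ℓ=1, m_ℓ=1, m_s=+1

(c) has m_s = +1, but an electron's spin must be ±1/2.
The remaining sets (a), (b) satisfy all four rules.

(c)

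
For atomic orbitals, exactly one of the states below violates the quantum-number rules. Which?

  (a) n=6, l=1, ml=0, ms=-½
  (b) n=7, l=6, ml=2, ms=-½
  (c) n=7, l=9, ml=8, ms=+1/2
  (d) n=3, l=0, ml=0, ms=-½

(c) has l = 9 ≥ n = 7, violating 0 ≤ l ≤ n−1.
The remaining sets (a), (b), (d) satisfy all four rules.

(c)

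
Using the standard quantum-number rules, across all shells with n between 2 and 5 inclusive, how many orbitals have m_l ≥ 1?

Go shell by shell, enumerating (l, m_l) with m_l ≥ 1:
n=2 → 1; n=3 → 3; n=4 → 6; n=5 → 10.
Total orbitals: 1 + 3 + 6 + 10 = 20.

20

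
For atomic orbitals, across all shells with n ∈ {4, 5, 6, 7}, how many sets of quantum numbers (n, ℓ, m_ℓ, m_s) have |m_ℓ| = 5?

For each n in the range, tally the orbitals obeying |m_ℓ| = 5:
n=6 → 2; n=7 → 4.
Orbitals: 2 + 4 = 6. Including both spin states (m_s = ±1/2) gives 2 × 6 = 12 states.

12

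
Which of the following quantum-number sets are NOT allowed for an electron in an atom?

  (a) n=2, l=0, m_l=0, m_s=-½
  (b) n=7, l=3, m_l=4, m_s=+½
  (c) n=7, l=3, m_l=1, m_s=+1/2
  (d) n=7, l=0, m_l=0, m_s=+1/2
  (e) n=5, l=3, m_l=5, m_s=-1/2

(b) has |m_l| = 4 > l = 3, violating −l ≤ m_l ≤ l.
(e) has |m_l| = 5 > l = 3, violating −l ≤ m_l ≤ l.
The remaining sets (a), (c), (d) satisfy all four rules.

(b) and (e)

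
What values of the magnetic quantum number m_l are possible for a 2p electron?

The 2p subshell has l = 1, and m_l takes every integer from −l to +l. With l = 1 that gives the 3 values -1, 0, 1.

-1, 0, 1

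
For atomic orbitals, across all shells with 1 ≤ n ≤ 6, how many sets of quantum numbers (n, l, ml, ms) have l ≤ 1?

Treat each shell separately and count matching orbitals:
n=1 → 1; n=2 → 4; n=3 → 4; n=4 → 4; n=5 → 4; n=6 → 4.
Orbitals: 1 + 4 + 4 + 4 + 4 + 4 = 21. Including both spin states (ms = ±1/2) gives 2 × 21 = 42 states.

42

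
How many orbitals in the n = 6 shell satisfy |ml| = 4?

For n = 6, l ranges over 0 … 5.
The (l, ml) pairs meeting |ml| = 4 give: l=4 → 2; l=5 → 2.
Total orbitals: 2 + 2 = 4.

4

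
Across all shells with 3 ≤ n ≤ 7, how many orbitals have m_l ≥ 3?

Work shell by shell — for each n, count the (l, m_l) pairs that satisfy m_l ≥ 3:
n=4 → 1; n=5 → 3; n=6 → 6; n=7 → 10.
Total orbitals: 1 + 3 + 6 + 10 = 20.

20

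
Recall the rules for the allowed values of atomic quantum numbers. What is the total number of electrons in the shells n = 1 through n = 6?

Shell n has n² orbitals: 1²=1 + 2²=4 + 3²=9 + 4²=16 + 5²=25 + 6²=36 = 91 orbitals.
Two spin states per orbital: 2 × 91 = 182 electrons.

182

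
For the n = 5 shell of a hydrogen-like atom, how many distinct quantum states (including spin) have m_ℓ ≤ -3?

6

For n = 5, ℓ ranges over 0 … 4.
Contributions: ℓ=3 → 1; ℓ=4 → 2.
Orbitals: 1 + 2 = 3. Each orbital carries two spin states, so 3 × 2 = 6 states.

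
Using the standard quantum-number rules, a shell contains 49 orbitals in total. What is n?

n = 7

n² = 49 ⇒ n = 7.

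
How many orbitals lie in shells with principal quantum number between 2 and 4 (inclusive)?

Shell n has n² orbitals: 2²=4 + 3²=9 + 4²=16 = 29 orbitals.

29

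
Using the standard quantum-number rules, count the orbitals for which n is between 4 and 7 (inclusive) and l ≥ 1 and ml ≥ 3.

20

Treat each shell separately and count matching orbitals:
n=4 → 1; n=5 → 3; n=6 → 6; n=7 → 10.
Total orbitals: 1 + 3 + 6 + 10 = 20.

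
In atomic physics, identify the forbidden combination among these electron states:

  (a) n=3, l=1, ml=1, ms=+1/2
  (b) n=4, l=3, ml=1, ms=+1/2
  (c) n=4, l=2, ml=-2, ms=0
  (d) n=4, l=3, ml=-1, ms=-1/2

(c) has ms = 0, but an electron's spin must be ±1/2.
The remaining sets (a), (b), (d) satisfy all four rules.

(c)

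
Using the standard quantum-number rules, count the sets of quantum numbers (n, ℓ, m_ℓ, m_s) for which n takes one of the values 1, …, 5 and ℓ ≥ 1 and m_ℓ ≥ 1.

40

Treat each shell separately and count matching orbitals:
n=2 → 1; n=3 → 3; n=4 → 6; n=5 → 10.
Orbitals: 1 + 3 + 6 + 10 = 20. Including both spin states (m_s = ±1/2) gives 2 × 20 = 40 states.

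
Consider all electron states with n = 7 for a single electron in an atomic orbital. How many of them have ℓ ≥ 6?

The n = 7 shell has ℓ = 0 through 6; check each.
The (ℓ, m_ℓ) pairs meeting ℓ ≥ 6 give: ℓ=6 → 13.
Orbitals: 13. Each orbital carries two spin states, so 13 × 2 = 26 states.

26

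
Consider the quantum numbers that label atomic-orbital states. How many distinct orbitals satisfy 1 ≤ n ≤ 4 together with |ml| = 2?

Go shell by shell, enumerating (l, ml) with |ml| = 2:
n=3 → 2; n=4 → 4.
Total orbitals: 2 + 4 = 6.

6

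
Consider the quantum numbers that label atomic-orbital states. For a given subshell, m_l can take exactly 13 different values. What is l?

m_l ranges over 2l+1 integers, so 2l+1 = 13 ⇒ l = 6.

l = 6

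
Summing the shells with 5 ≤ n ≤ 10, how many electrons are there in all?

710

Shell n has n² orbitals: 5²=25 + 6²=36 + 7²=49 + 8²=64 + 9²=81 + 10²=100 = 355 orbitals.
Two spin states per orbital: 2 × 355 = 710 electrons.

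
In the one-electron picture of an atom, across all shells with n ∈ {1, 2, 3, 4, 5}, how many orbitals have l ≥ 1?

50

Go shell by shell, enumerating (l, m_l) with l ≥ 1:
n=2 → 3; n=3 → 8; n=4 → 15; n=5 → 24.
Total orbitals: 3 + 8 + 15 + 24 = 50.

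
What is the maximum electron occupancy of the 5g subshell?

18

A subshell with l = 4 has 2l+1 = 9 orbitals, each holding 2 electrons (spin ±1/2), so 9 × 2 = 18.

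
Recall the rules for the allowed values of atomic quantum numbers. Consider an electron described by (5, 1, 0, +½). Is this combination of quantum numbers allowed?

Allowed

n = 5 is a positive integer. l = 1 satisfies 0 ≤ l ≤ n−1 = 4. ml = 0 lies in the range −l … +l (here −1 … 1). ms = +1/2 is one of ±1/2.
All four constraints are satisfied.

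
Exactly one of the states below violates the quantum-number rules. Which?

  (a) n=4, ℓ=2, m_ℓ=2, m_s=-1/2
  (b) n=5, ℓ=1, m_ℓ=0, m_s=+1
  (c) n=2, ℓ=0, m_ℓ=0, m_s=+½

(b) has m_s = +1, but an electron's spin must be ±1/2.
The remaining sets (a), (c) satisfy all four rules.

(b)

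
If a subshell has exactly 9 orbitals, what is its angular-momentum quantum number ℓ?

ℓ = 4 (g)

2ℓ+1 = 9 gives ℓ = 4.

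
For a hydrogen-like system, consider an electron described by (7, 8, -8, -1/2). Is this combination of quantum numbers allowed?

No

The orbital quantum number must satisfy 0 ≤ l ≤ n−1. With n = 7 the allowed l values are 0, 1, 2, 3, 4, 5, 6, so l = 8 is out of range.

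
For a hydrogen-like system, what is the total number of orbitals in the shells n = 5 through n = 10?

Shell n has n² orbitals: 5²=25 + 6²=36 + 7²=49 + 8²=64 + 9²=81 + 10²=100 = 355 orbitals.

355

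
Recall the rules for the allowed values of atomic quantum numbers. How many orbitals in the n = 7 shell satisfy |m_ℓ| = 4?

6

Orbitals with |m_ℓ| = 4, by ℓ: ℓ=4 → 2; ℓ=5 → 2; ℓ=6 → 2.
Total orbitals: 2 + 2 + 2 = 6.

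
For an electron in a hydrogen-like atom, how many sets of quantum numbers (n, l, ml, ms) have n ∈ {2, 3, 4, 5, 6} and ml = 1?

30

Go shell by shell, enumerating (l, ml) with ml = 1:
n=2 → 1; n=3 → 2; n=4 → 3; n=5 → 4; n=6 → 5.
Orbitals: 1 + 2 + 3 + 4 + 5 = 15. Including both spin states (ms = ±1/2) gives 2 × 15 = 30 states.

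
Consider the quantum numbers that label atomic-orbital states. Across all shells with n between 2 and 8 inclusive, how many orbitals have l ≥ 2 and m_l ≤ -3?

35

Work shell by shell — for each n, count the (l, m_l) pairs that satisfy l ≥ 2 and m_l ≤ -3:
n=4 → 1; n=5 → 3; n=6 → 6; n=7 → 10; n=8 → 15.
Total orbitals: 1 + 3 + 6 + 10 + 15 = 35.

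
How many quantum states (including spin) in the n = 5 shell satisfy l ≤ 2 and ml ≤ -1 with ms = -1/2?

Go through l = 0, …, 4 (the values permitted for n = 5).
Orbitals with l ≤ 2 and ml ≤ -1, by l: l=1 → 1; l=2 → 2.
Orbitals: 1 + 2 = 3. With ms fixed to a single value there is one state per orbital, giving 3 states.

3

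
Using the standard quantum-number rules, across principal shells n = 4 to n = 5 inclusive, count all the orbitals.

41

Shell n has n² orbitals: 4²=16 + 5²=25 = 41 orbitals.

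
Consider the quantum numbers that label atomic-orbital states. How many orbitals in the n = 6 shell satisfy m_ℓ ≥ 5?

For n = 6, ℓ ranges over 0 … 5.
The (ℓ, m_ℓ) pairs meeting m_ℓ ≥ 5 give: ℓ=5 → 1.
Total orbitals: 1.

1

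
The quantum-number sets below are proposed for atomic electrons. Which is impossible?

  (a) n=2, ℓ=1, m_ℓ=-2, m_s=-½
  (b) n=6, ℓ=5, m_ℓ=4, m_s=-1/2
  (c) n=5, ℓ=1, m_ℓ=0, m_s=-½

(a) has |m_ℓ| = 2 > ℓ = 1, violating −ℓ ≤ m_ℓ ≤ ℓ.
The remaining sets (b), (c) satisfy all four rules.

(a)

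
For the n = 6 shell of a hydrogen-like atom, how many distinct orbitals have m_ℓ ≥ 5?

1

For n = 6, ℓ ranges over 0 … 5.
Contributions: ℓ=5 → 1.
Total orbitals: 1.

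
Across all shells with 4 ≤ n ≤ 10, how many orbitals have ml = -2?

For each n in the range, tally the orbitals obeying ml = -2:
n=4 → 2; n=5 → 3; n=6 → 4; n=7 → 5; n=8 → 6; n=9 → 7; n=10 → 8.
Total orbitals: 2 + 3 + 4 + 5 + 6 + 7 + 8 = 35.

35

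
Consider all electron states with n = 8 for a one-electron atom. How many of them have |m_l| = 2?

24

For n = 8, l ranges over 0 … 7.
Per l-value: l=2 → 2; l=3 → 2; l=4 → 2; l=5 → 2; l=6 → 2; l=7 → 2.
Orbitals: 2 + 2 + 2 + 2 + 2 + 2 = 12. Each orbital carries two spin states, so 12 × 2 = 24 states.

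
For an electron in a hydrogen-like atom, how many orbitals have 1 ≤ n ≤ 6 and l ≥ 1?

Treat each shell separately and count matching orbitals:
n=2 → 3; n=3 → 8; n=4 → 15; n=5 → 24; n=6 → 35.
Total orbitals: 3 + 8 + 15 + 24 + 35 = 85.

85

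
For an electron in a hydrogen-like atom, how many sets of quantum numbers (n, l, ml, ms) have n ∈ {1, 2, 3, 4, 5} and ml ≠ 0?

80

Work shell by shell — for each n, count the (l, ml) pairs that satisfy ml ≠ 0:
n=2 → 2; n=3 → 6; n=4 → 12; n=5 → 20.
Orbitals: 2 + 6 + 12 + 20 = 40. Including both spin states (ms = ±1/2) gives 2 × 40 = 80 states.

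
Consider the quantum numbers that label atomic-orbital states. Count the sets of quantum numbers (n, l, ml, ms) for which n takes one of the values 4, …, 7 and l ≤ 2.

72

For each n in the range, tally the orbitals obeying l ≤ 2:
n=4 → 9; n=5 → 9; n=6 → 9; n=7 → 9.
Orbitals: 9 + 9 + 9 + 9 = 36. Including both spin states (ms = ±1/2) gives 2 × 36 = 72 states.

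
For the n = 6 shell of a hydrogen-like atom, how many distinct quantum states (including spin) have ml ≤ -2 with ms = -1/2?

The (l, ml) pairs meeting ml ≤ -2 give: l=2 → 1; l=3 → 2; l=4 → 3; l=5 → 4.
Orbitals: 1 + 2 + 3 + 4 = 10. With ms fixed to a single value there is one state per orbital, giving 10 states.

10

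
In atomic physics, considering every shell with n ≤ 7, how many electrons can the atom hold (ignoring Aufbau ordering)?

280

Total orbitals = 1² + 2² + 3² + 4² + 5² + 6² + 7² = 140. Doubling for spin gives 280 electrons.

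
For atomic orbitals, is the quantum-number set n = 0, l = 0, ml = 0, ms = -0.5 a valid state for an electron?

No

The principal quantum number must be a positive integer (n ≥ 1), but here n = 0.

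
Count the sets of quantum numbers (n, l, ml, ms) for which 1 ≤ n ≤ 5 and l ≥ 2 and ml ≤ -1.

Count contributing orbitals for each principal shell:
n=3 → 2; n=4 → 5; n=5 → 9.
Orbitals: 2 + 5 + 9 = 16. Including both spin states (ms = ±1/2) gives 2 × 16 = 32 states.

32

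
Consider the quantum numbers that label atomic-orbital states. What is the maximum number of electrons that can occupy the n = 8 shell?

A shell holds 2n² electrons: 2 × 8² = 2 × 64 = 128.

128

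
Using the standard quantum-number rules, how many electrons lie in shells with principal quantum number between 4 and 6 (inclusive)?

154

Shell n has n² orbitals: 4²=16 + 5²=25 + 6²=36 = 77 orbitals.
Two spin states per orbital: 2 × 77 = 154 electrons.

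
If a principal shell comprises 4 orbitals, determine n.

n² = 4 ⇒ n = 2.

n = 2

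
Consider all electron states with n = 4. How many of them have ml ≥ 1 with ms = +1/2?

6

Go through l = 0, …, 3 (the values permitted for n = 4).
Per l-value: l=1 → 1; l=2 → 2; l=3 → 3.
Orbitals: 1 + 2 + 3 = 6. With ms fixed to a single value there is one state per orbital, giving 6 states.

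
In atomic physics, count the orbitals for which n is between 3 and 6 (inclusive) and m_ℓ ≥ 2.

20

For each n in the range, tally the orbitals obeying m_ℓ ≥ 2:
n=3 → 1; n=4 → 3; n=5 → 6; n=6 → 10.
Total orbitals: 1 + 3 + 6 + 10 = 20.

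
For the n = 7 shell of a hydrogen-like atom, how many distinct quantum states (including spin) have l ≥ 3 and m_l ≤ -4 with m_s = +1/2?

With n = 7 the allowed l are 0, 1, …, 6.
The (l, m_l) pairs meeting l ≥ 3 and m_l ≤ -4 give: l=4 → 1; l=5 → 2; l=6 → 3.
Orbitals: 1 + 2 + 3 = 6. With m_s fixed to a single value there is one state per orbital, giving 6 states.

6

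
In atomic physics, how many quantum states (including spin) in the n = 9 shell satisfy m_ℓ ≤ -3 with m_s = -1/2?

21

For n = 9, ℓ ranges over 0 … 8.
The (ℓ, m_ℓ) pairs meeting m_ℓ ≤ -3 give: ℓ=3 → 1; ℓ=4 → 2; ℓ=5 → 3; ℓ=6 → 4; ℓ=7 → 5; ℓ=8 → 6.
Orbitals: 1 + 2 + 3 + 4 + 5 + 6 = 21. With m_s fixed to a single value there is one state per orbital, giving 21 states.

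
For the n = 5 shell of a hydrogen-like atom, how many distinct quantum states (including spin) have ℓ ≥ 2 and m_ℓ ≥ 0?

Orbitals with ℓ ≥ 2 and m_ℓ ≥ 0, by ℓ: ℓ=2 → 3; ℓ=3 → 4; ℓ=4 → 5.
Orbitals: 3 + 4 + 5 = 12. Each orbital carries two spin states, so 12 × 2 = 24 states.

24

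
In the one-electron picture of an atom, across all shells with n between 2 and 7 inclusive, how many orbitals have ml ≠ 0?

Count contributing orbitals for each principal shell:
n=2 → 2; n=3 → 6; n=4 → 12; n=5 → 20; n=6 → 30; n=7 → 42.
Total orbitals: 2 + 6 + 12 + 20 + 30 + 42 = 112.

112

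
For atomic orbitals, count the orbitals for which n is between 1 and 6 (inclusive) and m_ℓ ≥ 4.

4

Count contributing orbitals for each principal shell:
n=5 → 1; n=6 → 3.
Total orbitals: 1 + 3 = 4.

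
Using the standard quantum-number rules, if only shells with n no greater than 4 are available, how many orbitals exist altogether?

Total orbitals = 1² + 2² + 3² + 4² = 30.

30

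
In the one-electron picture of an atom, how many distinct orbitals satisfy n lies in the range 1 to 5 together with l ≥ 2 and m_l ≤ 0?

22

For each n in the range, tally the orbitals obeying l ≥ 2 and m_l ≤ 0:
n=3 → 3; n=4 → 7; n=5 → 12.
Total orbitals: 3 + 7 + 12 = 22.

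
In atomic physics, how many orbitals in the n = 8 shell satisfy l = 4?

9

Contributions: l=4 → 9.
Total orbitals: 9.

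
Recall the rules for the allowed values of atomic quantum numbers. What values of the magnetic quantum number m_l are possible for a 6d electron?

The 6d subshell has l = 2, and m_l takes every integer from −l to +l. With l = 2 that gives the 5 values -2, -1, 0, 1, 2.

-2, -1, 0, 1, 2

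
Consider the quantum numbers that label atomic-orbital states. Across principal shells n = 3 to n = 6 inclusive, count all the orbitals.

86

Shell n has n² orbitals: 3²=9 + 4²=16 + 5²=25 + 6²=36 = 86 orbitals.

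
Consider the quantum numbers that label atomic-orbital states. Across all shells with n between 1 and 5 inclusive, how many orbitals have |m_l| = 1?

Treat each shell separately and count matching orbitals:
n=2 → 2; n=3 → 4; n=4 → 6; n=5 → 8.
Total orbitals: 2 + 4 + 6 + 8 = 20.

20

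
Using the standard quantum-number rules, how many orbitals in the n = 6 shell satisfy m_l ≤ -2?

Go through l = 0, …, 5 (the values permitted for n = 6).
Orbitals with m_l ≤ -2, by l: l=2 → 1; l=3 → 2; l=4 → 3; l=5 → 4.
Total orbitals: 1 + 2 + 3 + 4 = 10.

10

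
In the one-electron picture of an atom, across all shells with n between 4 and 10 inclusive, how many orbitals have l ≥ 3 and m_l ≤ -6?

Work shell by shell — for each n, count the (l, m_l) pairs that satisfy l ≥ 3 and m_l ≤ -6:
n=7 → 1; n=8 → 3; n=9 → 6; n=10 → 10.
Total orbitals: 1 + 3 + 6 + 10 = 20.

20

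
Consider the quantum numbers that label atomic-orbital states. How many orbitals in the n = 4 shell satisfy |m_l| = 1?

With n = 4 the allowed l are 0, 1, …, 3.
Contributions: l=1 → 2; l=2 → 2; l=3 → 2.
Total orbitals: 2 + 2 + 2 = 6.

6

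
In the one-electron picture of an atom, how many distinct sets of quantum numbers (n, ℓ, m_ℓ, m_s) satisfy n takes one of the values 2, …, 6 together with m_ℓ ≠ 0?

140

Work shell by shell — for each n, count the (ℓ, m_ℓ) pairs that satisfy m_ℓ ≠ 0:
n=2 → 2; n=3 → 6; n=4 → 12; n=5 → 20; n=6 → 30.
Orbitals: 2 + 6 + 12 + 20 + 30 = 70. Including both spin states (m_s = ±1/2) gives 2 × 70 = 140 states.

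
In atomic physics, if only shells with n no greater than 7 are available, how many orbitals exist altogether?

140

Total orbitals = 1² + 2² + 3² + 4² + 5² + 6² + 7² = 140.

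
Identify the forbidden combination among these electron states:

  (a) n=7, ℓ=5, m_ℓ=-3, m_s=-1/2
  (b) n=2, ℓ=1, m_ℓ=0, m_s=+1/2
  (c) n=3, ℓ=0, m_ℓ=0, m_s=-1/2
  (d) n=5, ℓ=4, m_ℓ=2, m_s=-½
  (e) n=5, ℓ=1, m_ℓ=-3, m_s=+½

(e)

(e) has |m_ℓ| = 3 > ℓ = 1, violating −ℓ ≤ m_ℓ ≤ ℓ.
The remaining sets (a), (b), (c), (d) satisfy all four rules.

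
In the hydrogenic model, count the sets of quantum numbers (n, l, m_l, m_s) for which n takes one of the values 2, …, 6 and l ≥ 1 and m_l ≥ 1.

For each n in the range, tally the orbitals obeying l ≥ 1 and m_l ≥ 1:
n=2 → 1; n=3 → 3; n=4 → 6; n=5 → 10; n=6 → 15.
Orbitals: 1 + 3 + 6 + 10 + 15 = 35. Including both spin states (m_s = ±1/2) gives 2 × 35 = 70 states.

70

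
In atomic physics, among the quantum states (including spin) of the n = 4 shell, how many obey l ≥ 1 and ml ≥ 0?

The (l, ml) pairs meeting l ≥ 1 and ml ≥ 0 give: l=1 → 2; l=2 → 3; l=3 → 4.
Orbitals: 2 + 3 + 4 = 9. Each orbital carries two spin states, so 9 × 2 = 18 states.

18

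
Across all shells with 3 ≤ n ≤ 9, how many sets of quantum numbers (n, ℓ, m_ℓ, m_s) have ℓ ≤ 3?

210

Per-shell orbital counts meeting the constraint:
n=3 → 9; n=4 → 16; n=5 → 16; n=6 → 16; n=7 → 16; n=8 → 16; n=9 → 16.
Orbitals: 9 + 16 + 16 + 16 + 16 + 16 + 16 = 105. Including both spin states (m_s = ±1/2) gives 2 × 105 = 210 states.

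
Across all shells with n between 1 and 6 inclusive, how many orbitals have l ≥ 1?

85

Count contributing orbitals for each principal shell:
n=2 → 3; n=3 → 8; n=4 → 15; n=5 → 24; n=6 → 35.
Total orbitals: 3 + 8 + 15 + 24 + 35 = 85.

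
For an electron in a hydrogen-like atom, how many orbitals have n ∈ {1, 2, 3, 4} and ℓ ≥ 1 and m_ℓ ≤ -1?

Treat each shell separately and count matching orbitals:
n=2 → 1; n=3 → 3; n=4 → 6.
Total orbitals: 1 + 3 + 6 = 10.

10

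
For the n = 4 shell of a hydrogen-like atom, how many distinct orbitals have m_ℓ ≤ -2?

3

With n = 4 the allowed ℓ are 0, 1, …, 3.
The (ℓ, m_ℓ) pairs meeting m_ℓ ≤ -2 give: ℓ=2 → 1; ℓ=3 → 2.
Total orbitals: 1 + 2 = 3.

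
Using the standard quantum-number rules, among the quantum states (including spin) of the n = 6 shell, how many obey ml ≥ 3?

For n = 6, l ranges over 0 … 5.
Contributions: l=3 → 1; l=4 → 2; l=5 → 3.
Orbitals: 1 + 2 + 3 = 6. Each orbital carries two spin states, so 6 × 2 = 12 states.

12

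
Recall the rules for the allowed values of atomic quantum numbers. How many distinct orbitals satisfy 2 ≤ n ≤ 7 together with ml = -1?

21

Count contributing orbitals for each principal shell:
n=2 → 1; n=3 → 2; n=4 → 3; n=5 → 4; n=6 → 5; n=7 → 6.
Total orbitals: 1 + 2 + 3 + 4 + 5 + 6 = 21.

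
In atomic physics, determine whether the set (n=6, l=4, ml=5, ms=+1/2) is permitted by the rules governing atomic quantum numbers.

The magnetic quantum number must satisfy −l ≤ ml ≤ l. With l = 4, ml can only be -4, -3, -2, -1, 0, 1, 2, 3, 4, so ml = 5 is forbidden.

Not allowed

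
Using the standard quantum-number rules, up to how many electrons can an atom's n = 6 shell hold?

72

A shell holds 2n² electrons: 2 × 6² = 2 × 36 = 72.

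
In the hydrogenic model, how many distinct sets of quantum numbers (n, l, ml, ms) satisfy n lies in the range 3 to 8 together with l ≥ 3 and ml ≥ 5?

Work shell by shell — for each n, count the (l, ml) pairs that satisfy l ≥ 3 and ml ≥ 5:
n=6 → 1; n=7 → 3; n=8 → 6.
Orbitals: 1 + 3 + 6 = 10. Including both spin states (ms = ±1/2) gives 2 × 10 = 20 states.

20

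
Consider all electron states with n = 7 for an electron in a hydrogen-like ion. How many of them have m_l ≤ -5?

Go through l = 0, …, 6 (the values permitted for n = 7).
Per l-value: l=5 → 1; l=6 → 2.
Orbitals: 1 + 2 = 3. Each orbital carries two spin states, so 3 × 2 = 6 states.

6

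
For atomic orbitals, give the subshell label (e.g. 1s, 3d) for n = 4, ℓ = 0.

4s

ℓ = 0 corresponds to the letter 's', so the subshell is 4s.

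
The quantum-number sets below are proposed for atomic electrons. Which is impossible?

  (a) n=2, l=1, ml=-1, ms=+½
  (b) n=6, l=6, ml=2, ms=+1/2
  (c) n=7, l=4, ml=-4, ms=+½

(b)

(b) has l = 6 ≥ n = 6, violating 0 ≤ l ≤ n−1.
The remaining sets (a), (c) satisfy all four rules.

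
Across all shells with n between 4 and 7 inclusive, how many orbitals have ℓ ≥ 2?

110

Per-shell orbital counts meeting the constraint:
n=4 → 12; n=5 → 21; n=6 → 32; n=7 → 45.
Total orbitals: 12 + 21 + 32 + 45 = 110.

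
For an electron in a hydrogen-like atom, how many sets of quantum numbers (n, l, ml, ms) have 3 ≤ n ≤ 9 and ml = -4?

30

Count contributing orbitals for each principal shell:
n=5 → 1; n=6 → 2; n=7 → 3; n=8 → 4; n=9 → 5.
Orbitals: 1 + 2 + 3 + 4 + 5 = 15. Including both spin states (ms = ±1/2) gives 2 × 15 = 30 states.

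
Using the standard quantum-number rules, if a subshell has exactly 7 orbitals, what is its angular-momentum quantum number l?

l = 3

2l+1 = 7 gives l = 3.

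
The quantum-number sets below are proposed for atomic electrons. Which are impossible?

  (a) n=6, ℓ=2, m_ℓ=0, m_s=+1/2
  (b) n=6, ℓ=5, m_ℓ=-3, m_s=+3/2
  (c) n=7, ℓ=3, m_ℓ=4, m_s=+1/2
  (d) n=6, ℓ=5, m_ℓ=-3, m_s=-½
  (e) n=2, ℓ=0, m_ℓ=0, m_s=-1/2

(b) and (c)

(b) has m_s = +3/2, but an electron's spin must be ±1/2.
(c) has |m_ℓ| = 4 > ℓ = 3, violating −ℓ ≤ m_ℓ ≤ ℓ.
The remaining sets (a), (d), (e) satisfy all four rules.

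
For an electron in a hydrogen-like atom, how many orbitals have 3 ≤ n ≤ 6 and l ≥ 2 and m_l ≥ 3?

For each n in the range, tally the orbitals obeying l ≥ 2 and m_l ≥ 3:
n=4 → 1; n=5 → 3; n=6 → 6.
Total orbitals: 1 + 3 + 6 = 10.

10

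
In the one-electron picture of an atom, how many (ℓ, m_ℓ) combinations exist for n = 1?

The n = 1 shell contains n² = 1² = 1 orbital.

1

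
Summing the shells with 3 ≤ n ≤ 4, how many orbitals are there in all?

25

Shell n has n² orbitals: 3²=9 + 4²=16 = 25 orbitals.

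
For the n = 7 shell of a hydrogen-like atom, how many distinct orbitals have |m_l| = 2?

10

With n = 7 the allowed l are 0, 1, …, 6.
Contributions: l=2 → 2; l=3 → 2; l=4 → 2; l=5 → 2; l=6 → 2.
Total orbitals: 2 + 2 + 2 + 2 + 2 = 10.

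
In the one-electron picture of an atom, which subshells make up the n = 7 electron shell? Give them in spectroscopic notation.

For n = 7, l runs from 0 to 6. In spectroscopic notation l = 0,1,2,… ↔ s,p,d,f,g,h,i, so the subshells are 7s, 7p, 7d, 7f, 7g, 7h, 7i.

7s, 7p, 7d, 7f, 7g, 7h, 7i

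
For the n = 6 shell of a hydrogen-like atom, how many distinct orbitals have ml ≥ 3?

6

Go through l = 0, …, 5 (the values permitted for n = 6).
Contributions: l=3 → 1; l=4 → 2; l=5 → 3.
Total orbitals: 1 + 2 + 3 = 6.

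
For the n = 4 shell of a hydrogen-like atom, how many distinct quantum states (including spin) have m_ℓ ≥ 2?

6

Contributions: ℓ=2 → 1; ℓ=3 → 2.
Orbitals: 1 + 2 = 3. Each orbital carries two spin states, so 3 × 2 = 6 states.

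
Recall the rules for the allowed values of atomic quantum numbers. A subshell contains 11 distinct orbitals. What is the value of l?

2l+1 = 11 gives l = 5.

l = 5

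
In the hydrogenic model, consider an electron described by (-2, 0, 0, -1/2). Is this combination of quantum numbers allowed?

Not allowed

The principal quantum number must be a positive integer (n ≥ 1), but here n = -2.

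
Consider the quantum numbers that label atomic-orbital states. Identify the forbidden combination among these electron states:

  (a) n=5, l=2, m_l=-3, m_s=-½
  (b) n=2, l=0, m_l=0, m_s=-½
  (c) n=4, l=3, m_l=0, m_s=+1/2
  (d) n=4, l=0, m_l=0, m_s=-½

(a) has |m_l| = 3 > l = 2, violating −l ≤ m_l ≤ l.
The remaining sets (b), (c), (d) satisfy all four rules.

(a)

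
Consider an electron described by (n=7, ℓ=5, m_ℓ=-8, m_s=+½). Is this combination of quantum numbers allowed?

No

The magnetic quantum number must satisfy −ℓ ≤ m_ℓ ≤ ℓ. With ℓ = 5, m_ℓ can only be -5, -4, -3, -2, -1, 0, 1, 2, 3, 4, 5, so m_ℓ = -8 is forbidden.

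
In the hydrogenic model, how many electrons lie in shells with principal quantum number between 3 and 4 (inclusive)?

50

Shell n has n² orbitals: 3²=9 + 4²=16 = 25 orbitals.
Two spin states per orbital: 2 × 25 = 50 electrons.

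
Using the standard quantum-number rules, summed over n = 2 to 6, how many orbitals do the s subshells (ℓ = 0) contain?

5

An s subshell (ℓ = 0) exists for every n ≥ 1, so shells n = 2, 3, 4, 5, 6 each contribute one — 5 subshells.
Since each s subshell has 2·0+1 = 1 orbital, the total is 5 × 1 = 5.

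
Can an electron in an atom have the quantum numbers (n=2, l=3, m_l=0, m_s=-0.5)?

The orbital quantum number must satisfy 0 ≤ l ≤ n−1. With n = 2 the allowed l values are 0, 1, so l = 3 is out of range.

Not allowed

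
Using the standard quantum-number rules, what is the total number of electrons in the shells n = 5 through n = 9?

510

Shell n has n² orbitals: 5²=25 + 6²=36 + 7²=49 + 8²=64 + 9²=81 = 255 orbitals.
Two spin states per orbital: 2 × 255 = 510 electrons.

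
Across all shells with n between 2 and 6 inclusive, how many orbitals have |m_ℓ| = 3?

12

Per-shell orbital counts meeting the constraint:
n=4 → 2; n=5 → 4; n=6 → 6.
Total orbitals: 2 + 4 + 6 = 12.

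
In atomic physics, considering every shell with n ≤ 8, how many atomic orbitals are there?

Total orbitals = 1² + 2² + 3² + 4² + 5² + 6² + 7² + 8² = 204.

204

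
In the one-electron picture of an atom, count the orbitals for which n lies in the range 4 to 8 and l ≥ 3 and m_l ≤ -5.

Treat each shell separately and count matching orbitals:
n=6 → 1; n=7 → 3; n=8 → 6.
Total orbitals: 1 + 3 + 6 = 10.

10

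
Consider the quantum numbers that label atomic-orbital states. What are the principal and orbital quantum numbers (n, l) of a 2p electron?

The leading integer gives n = 2; the letter 'p' means l = 1.

n = 2, l = 1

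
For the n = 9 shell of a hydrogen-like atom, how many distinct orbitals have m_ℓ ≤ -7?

3

For n = 9, ℓ ranges over 0 … 8.
The (ℓ, m_ℓ) pairs meeting m_ℓ ≤ -7 give: ℓ=7 → 1; ℓ=8 → 2.
Total orbitals: 1 + 2 = 3.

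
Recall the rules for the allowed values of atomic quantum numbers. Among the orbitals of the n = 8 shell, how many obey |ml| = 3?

10

The (l, ml) pairs meeting |ml| = 3 give: l=3 → 2; l=4 → 2; l=5 → 2; l=6 → 2; l=7 → 2.
Total orbitals: 2 + 2 + 2 + 2 + 2 = 10.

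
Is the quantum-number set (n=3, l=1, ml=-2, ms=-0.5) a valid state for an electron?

The magnetic quantum number must satisfy −l ≤ ml ≤ l. With l = 1, ml can only be -1, 0, 1, so ml = -2 is forbidden.

No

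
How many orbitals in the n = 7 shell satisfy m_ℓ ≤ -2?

Go through ℓ = 0, …, 6 (the values permitted for n = 7).
The (ℓ, m_ℓ) pairs meeting m_ℓ ≤ -2 give: ℓ=2 → 1; ℓ=3 → 2; ℓ=4 → 3; ℓ=5 → 4; ℓ=6 → 5.
Total orbitals: 1 + 2 + 3 + 4 + 5 = 15.

15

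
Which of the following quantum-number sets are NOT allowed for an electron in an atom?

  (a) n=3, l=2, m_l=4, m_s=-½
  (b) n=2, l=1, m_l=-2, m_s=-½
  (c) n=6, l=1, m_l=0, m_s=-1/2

(a) and (b)

(a) has |m_l| = 4 > l = 2, violating −l ≤ m_l ≤ l.
(b) has |m_l| = 2 > l = 1, violating −l ≤ m_l ≤ l.
The remaining set (c) satisfies all four rules.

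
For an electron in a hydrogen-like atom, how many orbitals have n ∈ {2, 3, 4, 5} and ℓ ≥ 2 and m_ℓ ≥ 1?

Count contributing orbitals for each principal shell:
n=3 → 2; n=4 → 5; n=5 → 9.
Total orbitals: 2 + 5 + 9 = 16.

16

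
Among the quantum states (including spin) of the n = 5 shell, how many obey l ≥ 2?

42

Per l-value: l=2 → 5; l=3 → 7; l=4 → 9.
Orbitals: 5 + 7 + 9 = 21. Each orbital carries two spin states, so 21 × 2 = 42 states.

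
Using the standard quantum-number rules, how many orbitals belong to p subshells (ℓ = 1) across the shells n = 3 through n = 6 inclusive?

A p subshell (ℓ = 1) exists for every n ≥ 2, so shells n = 3, 4, 5, 6 each contribute one — 4 subshells.
Since each p subshell has 2·1+1 = 3 orbitals, the total is 4 × 3 = 12.

12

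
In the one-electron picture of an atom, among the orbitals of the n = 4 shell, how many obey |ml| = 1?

Contributions: l=1 → 2; l=2 → 2; l=3 → 2.
Total orbitals: 2 + 2 + 2 = 6.

6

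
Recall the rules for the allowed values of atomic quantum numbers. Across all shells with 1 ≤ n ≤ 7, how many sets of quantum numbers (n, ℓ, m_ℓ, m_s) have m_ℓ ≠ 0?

224

Go shell by shell, enumerating (ℓ, m_ℓ) with m_ℓ ≠ 0:
n=2 → 2; n=3 → 6; n=4 → 12; n=5 → 20; n=6 → 30; n=7 → 42.
Orbitals: 2 + 6 + 12 + 20 + 30 + 42 = 112. Including both spin states (m_s = ±1/2) gives 2 × 112 = 224 states.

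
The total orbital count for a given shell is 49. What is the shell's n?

n² = 49 ⇒ n = 7.

n = 7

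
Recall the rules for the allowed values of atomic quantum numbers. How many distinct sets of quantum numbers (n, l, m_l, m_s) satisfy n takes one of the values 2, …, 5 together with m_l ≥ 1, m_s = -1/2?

20

Work shell by shell — for each n, count the (l, m_l) pairs that satisfy m_l ≥ 1:
n=2 → 1; n=3 → 3; n=4 → 6; n=5 → 10.
Orbitals: 1 + 3 + 6 + 10 = 20. With m_s fixed to -1/2 there is one state per orbital, so 20 states.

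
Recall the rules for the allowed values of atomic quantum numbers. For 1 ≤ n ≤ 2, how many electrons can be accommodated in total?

10

Total orbitals = 1² + 2² = 5. Doubling for spin gives 10 electrons.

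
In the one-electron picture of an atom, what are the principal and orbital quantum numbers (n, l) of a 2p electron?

The leading integer gives n = 2; the letter 'p' means l = 1.

n = 2, l = 1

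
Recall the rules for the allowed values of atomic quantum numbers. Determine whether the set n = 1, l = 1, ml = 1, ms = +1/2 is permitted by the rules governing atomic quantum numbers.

Not allowed

The orbital quantum number must satisfy 0 ≤ l ≤ n−1. With n = 1 the allowed l values are 0, so l = 1 is out of range.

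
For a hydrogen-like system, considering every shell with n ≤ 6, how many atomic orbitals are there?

Total orbitals = 1² + 2² + 3² + 4² + 5² + 6² = 91.

91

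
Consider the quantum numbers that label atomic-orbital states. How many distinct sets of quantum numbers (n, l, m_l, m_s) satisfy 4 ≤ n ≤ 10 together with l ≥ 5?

Count contributing orbitals for each principal shell:
n=6 → 11; n=7 → 24; n=8 → 39; n=9 → 56; n=10 → 75.
Orbitals: 11 + 24 + 39 + 56 + 75 = 205. Including both spin states (m_s = ±1/2) gives 2 × 205 = 410 states.

410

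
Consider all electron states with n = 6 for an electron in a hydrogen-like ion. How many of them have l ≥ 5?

The n = 6 shell has l = 0 through 5; check each.
Per l-value: l=5 → 11.
Orbitals: 11. Each orbital carries two spin states, so 11 × 2 = 22 states.

22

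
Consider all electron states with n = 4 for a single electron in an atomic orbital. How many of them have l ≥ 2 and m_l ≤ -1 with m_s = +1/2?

5

Go through l = 0, …, 3 (the values permitted for n = 4).
Contributions: l=2 → 2; l=3 → 3.
Orbitals: 2 + 3 = 5. With m_s fixed to a single value there is one state per orbital, giving 5 states.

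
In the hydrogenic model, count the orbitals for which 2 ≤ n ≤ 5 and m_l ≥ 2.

10

Count contributing orbitals for each principal shell:
n=3 → 1; n=4 → 3; n=5 → 6.
Total orbitals: 1 + 3 + 6 = 10.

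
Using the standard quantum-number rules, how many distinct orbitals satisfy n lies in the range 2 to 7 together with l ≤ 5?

126

Count contributing orbitals for each principal shell:
n=2 → 4; n=3 → 9; n=4 → 16; n=5 → 25; n=6 → 36; n=7 → 36.
Total orbitals: 4 + 9 + 16 + 25 + 36 + 36 = 126.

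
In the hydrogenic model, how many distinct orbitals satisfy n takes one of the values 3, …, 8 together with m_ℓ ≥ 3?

Per-shell orbital counts meeting the constraint:
n=4 → 1; n=5 → 3; n=6 → 6; n=7 → 10; n=8 → 15.
Total orbitals: 1 + 3 + 6 + 10 + 15 = 35.

35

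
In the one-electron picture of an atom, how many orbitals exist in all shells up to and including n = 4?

30

Total orbitals = 1² + 2² + 3² + 4² = 30.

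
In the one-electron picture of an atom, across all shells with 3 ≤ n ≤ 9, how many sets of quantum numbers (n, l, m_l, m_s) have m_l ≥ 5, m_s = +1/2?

20

Count contributing orbitals for each principal shell:
n=6 → 1; n=7 → 3; n=8 → 6; n=9 → 10.
Orbitals: 1 + 3 + 6 + 10 = 20. With m_s fixed to +1/2 there is one state per orbital, so 20 states.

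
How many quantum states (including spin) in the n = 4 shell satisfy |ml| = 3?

4

With n = 4 the allowed l are 0, 1, …, 3.
Contributions: l=3 → 2.
Orbitals: 2. Each orbital carries two spin states, so 2 × 2 = 4 states.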